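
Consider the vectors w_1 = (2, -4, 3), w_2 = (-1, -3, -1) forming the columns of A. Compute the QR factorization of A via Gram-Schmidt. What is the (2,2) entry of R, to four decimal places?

r_{22} = 3.0513

w_1 = (2, -4, 3); ‖w_1‖ = 5.3852, so e_1 = (0.3714, -0.7428, 0.5571).
e_1·w_2 = 0.3714·(-1) + (-0.7428)·(-3) + 0.5571·(-1) = 1.2999.
u_2 = w_2 − 1.2999·e_1 = (-1.4828, -2.0345, -1.7241).
r_{22} = ‖u_2‖ = 3.0513.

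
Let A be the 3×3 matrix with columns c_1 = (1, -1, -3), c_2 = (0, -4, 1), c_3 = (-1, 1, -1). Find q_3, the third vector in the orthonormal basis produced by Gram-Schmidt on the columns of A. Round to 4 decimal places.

q_3 = (-0.9532, -0.0733, -0.2933)

c_1 = (1, -1, -3); ‖c_1‖ = 3.3166, so q_1 = (0.3015, -0.3015, -0.9045).
q_1·c_2 = 0.3015·0 + (-0.3015)·(-4) + (-0.9045)·1 = 0.3015.
u_2 = c_2 − 0.3015·q_1 = (-0.0909, -3.9091, 1.2727).
‖u_2‖ = 4.1121, so q_2 = (-0.0221, -0.9506, 0.3095).
q_1·c_3 = 0.3015·(-1) + (-0.3015)·1 + (-0.9045)·(-1) = 0.3015; q_2·c_3 = (-0.0221)·(-1) + (-0.9506)·1 + 0.3095·(-1) = -1.2380.
u_3 = c_3 − 0.3015·q_1 + 1.2380·q_2 = (-1.1183, -0.0860, -0.3441).
‖u_3‖ = 1.1732, so q_3 = (-0.9532, -0.0733, -0.2933).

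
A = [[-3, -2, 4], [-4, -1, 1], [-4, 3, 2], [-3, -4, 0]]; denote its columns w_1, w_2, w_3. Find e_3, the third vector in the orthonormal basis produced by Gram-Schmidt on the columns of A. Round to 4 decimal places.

w_1 = (-3, -4, -4, -3); ‖w_1‖ = 7.0711, so e_1 = (-0.4243, -0.5657, -0.5657, -0.4243).
e_1·w_2 = (-0.4243)·(-2) + (-0.5657)·(-1) + (-0.5657)·3 + (-0.4243)·(-4) = 1.4142.
u_2 = w_2 − 1.4142·e_1 = (-1.4000, -0.2000, 3.8000, -3.4000).
‖u_2‖ = 5.2915, so e_2 = (-0.2646, -0.0378, 0.7181, -0.6425).
e_1·w_3 = (-0.4243)·4 + (-0.5657)·1 + (-0.5657)·2 + (-0.4243)·0 = -3.3941; e_2·w_3 = (-0.2646)·4 + (-0.0378)·1 + 0.7181·2 + (-0.6425)·0 = 0.3402.
u_3 = w_3 + 3.3941·e_1 − 0.3402·e_2 = (2.6500, -0.9071, -0.1643, -1.2214).
‖u_3‖ = 3.0601, so e_3 = (0.8660, -0.2964, -0.0537, -0.3991).

e_3 = (0.8660, -0.2964, -0.0537, -0.3991)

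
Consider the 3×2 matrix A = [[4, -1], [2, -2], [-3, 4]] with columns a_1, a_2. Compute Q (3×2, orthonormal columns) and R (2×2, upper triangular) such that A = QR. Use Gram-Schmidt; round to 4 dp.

a_1 = (4, 2, -3); ‖a_1‖ = 5.3852, so q_1 = (0.7428, 0.3714, -0.5571).
q_1·a_2 = 0.7428·(-1) + 0.3714·(-2) + (-0.5571)·4 = -3.7139.
u_2 = a_2 + 3.7139·q_1 = (1.7586, -0.6207, 1.9310).
‖u_2‖ = 2.6846, so q_2 = (0.6551, -0.2312, 0.7193).

Q = [[0.7428, 0.6551], [0.3714, -0.2312], [-0.5571, 0.7193]], R = [[5.3852, -3.7139], [0.0000, 2.6846]]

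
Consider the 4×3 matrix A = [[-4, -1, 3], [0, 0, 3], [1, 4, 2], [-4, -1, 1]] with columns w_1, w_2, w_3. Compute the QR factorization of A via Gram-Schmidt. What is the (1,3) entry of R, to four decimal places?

r_{13} = -2.4371

w_1 = (-4, 0, 1, -4); ‖w_1‖ = 5.7446, so e_1 = (-0.6963, 0.0000, 0.1741, -0.6963).
r_{13} = e_1·w_3 = -2.4371.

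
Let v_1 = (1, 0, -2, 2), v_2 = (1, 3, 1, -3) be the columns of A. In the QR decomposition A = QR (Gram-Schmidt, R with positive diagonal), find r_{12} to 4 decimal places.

r_{12} = -2.3333

v_1 = (1, 0, -2, 2); ‖v_1‖ = 3.0000, so e_1 = (0.3333, 0.0000, -0.6667, 0.6667).
r_{12} = e_1·v_2 = -2.3333.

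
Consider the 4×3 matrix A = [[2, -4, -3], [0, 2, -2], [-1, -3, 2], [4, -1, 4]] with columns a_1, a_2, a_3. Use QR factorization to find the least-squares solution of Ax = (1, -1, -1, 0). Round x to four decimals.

q_1 = a_1/‖a_1‖ = (2, 0, -1, 4)/4.5826 = (0.4364, 0.0000, -0.2182, 0.8729).
r_{12} = q_1·a_2 = -1.9640.
u_2 = a_2 + 1.9640·q_1 = (-3.1429, 2.0000, -3.4286, 0.7143).
‖u_2‖ = 5.1130, so q_2 = (-0.6147, 0.3912, -0.6706, 0.1397).
r_{13} = q_1·a_3 = 1.7457; r_{23} = q_2·a_3 = 0.2794.
u_3 = a_3 − 1.7457·q_1 − 0.2794·q_2 = (-3.5902, -2.1093, 2.5683, 2.4372).
‖u_3‖ = 5.4657, so q_3 = (-0.6568, -0.3859, 0.4699, 0.4459).
Qᵀb = (0.6547, -0.3353, -0.7408).
Back-substitute: x_3 = -0.7408/5.4657 = -0.1355.
x_2 = (-0.3353 − 0.2794·(-0.1355))/5.1130 = -0.0582.
x_1 = (0.6547 + 1.9640·(-0.0582) − 1.7457·(-0.1355))/4.5826 = 0.1696.

x = (0.1696, -0.0582, -0.1355)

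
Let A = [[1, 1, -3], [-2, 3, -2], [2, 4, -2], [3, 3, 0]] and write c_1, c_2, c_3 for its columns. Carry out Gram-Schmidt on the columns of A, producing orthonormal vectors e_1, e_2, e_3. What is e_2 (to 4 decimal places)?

e_1 = c_1/‖c_1‖ = (1, -2, 2, 3)/4.2426 = (0.2357, -0.4714, 0.4714, 0.7071).
r_{12} = e_1·c_2 = 2.8284.
u_2 = c_2 − 2.8284·e_1 = (0.3333, 4.3333, 2.6667, 1.0000).
‖u_2‖ = 5.1962, so e_2 = (0.0642, 0.8340, 0.5132, 0.1925).

e_2 = (0.0642, 0.8340, 0.5132, 0.1925)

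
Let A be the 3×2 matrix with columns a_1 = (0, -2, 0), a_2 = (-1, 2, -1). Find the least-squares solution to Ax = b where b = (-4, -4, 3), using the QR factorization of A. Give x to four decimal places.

q_1 = a_1/‖a_1‖ = (0, -2, 0)/2.0000 = (0.0000, -1.0000, 0.0000).
r_{12} = q_1·a_2 = -2.0000.
u_2 = a_2 + 2.0000·q_1 = (-1.0000, 0.0000, -1.0000).
‖u_2‖ = 1.4142, so q_2 = (-0.7071, 0.0000, -0.7071).
Qᵀb = (4.0000, 0.7071).
Back-substitute: x_2 = 0.7071/1.4142 = 0.5000.
x_1 = (4.0000 + 2.0000·0.5000)/2.0000 = 2.5000.

x = (2.5000, 0.5000)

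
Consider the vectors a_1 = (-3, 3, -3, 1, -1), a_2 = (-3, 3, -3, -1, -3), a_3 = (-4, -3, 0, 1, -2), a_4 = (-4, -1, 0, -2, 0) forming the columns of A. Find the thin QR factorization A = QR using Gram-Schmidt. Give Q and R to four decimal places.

Q = [[-0.5571, 0.0000, -0.6357, -0.4901], [0.5571, 0.0000, -0.6811, 0.0448], [-0.5571, 0.0000, 0.1168, 0.1291], [0.1857, -0.7071, 0.2433, -0.6087], [-0.1857, -0.7071, -0.2433, 0.6087]], R = [[5.3852, 5.3852, 1.1142, 1.2999], [0.0000, 2.8284, 0.7071, 1.4142], [0.0000, 0.0000, 5.3159, 2.7374], [0.0000, 0.0000, 0.0000, 3.1332]]

a_1 = (-3, 3, -3, 1, -1); ‖a_1‖ = 5.3852, so e_1 = (-0.5571, 0.5571, -0.5571, 0.1857, -0.1857).
e_1·a_2 = (-0.5571)·(-3) + 0.5571·3 + (-0.5571)·(-3) + 0.1857·(-1) + (-0.1857)·(-3) = 5.3852.
u_2 = a_2 − 5.3852·e_1 = (0.0000, 0.0000, 0.0000, -2.0000, -2.0000).
‖u_2‖ = 2.8284, so e_2 = (0.0000, 0.0000, 0.0000, -0.7071, -0.7071).
e_1·a_3 = (-0.5571)·(-4) + 0.5571·(-3) + (-0.5571)·0 + 0.1857·1 + (-0.1857)·(-2) = 1.1142; e_2·a_3 = 0.0000·(-4) + (0.0000)·(-3) + 0.0000·0 + (-0.7071)·1 + (-0.7071)·(-2) = 0.7071.
u_3 = a_3 − 1.1142·e_1 − 0.7071·e_2 = (-3.3793, -3.6207, 0.6207, 1.2931, -1.2931).
‖u_3‖ = 5.3159, so e_3 = (-0.6357, -0.6811, 0.1168, 0.2433, -0.2433).
e_1·a_4 = (-0.5571)·(-4) + 0.5571·(-1) + (-0.5571)·0 + 0.1857·(-2) + (-0.1857)·0 = 1.2999; e_2·a_4 = 0.0000·(-4) + (0.0000)·(-1) + 0.0000·0 + (-0.7071)·(-2) + (-0.7071)·0 = 1.4142; e_3·a_4 = (-0.6357)·(-4) + (-0.6811)·(-1) + 0.1168·0 + 0.2433·(-2) + (-0.2433)·0 = 2.7374.
u_4 = a_4 − 1.2999·e_1 − 1.4142·e_2 − 2.7374·e_3 = (-1.5357, 0.1403, 0.4045, -1.9073, 1.9073).
‖u_4‖ = 3.1332, so e_4 = (-0.4901, 0.0448, 0.1291, -0.6087, 0.6087).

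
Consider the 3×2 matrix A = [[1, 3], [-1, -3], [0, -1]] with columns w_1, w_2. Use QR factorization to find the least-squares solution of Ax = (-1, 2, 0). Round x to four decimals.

x = (-1.5000, 0.0000)

w_1 = (1, -1, 0); ‖w_1‖ = 1.4142, so e_1 = (0.7071, -0.7071, 0.0000).
e_1·w_2 = 0.7071·3 + (-0.7071)·(-3) + 0.0000·(-1) = 4.2426.
u_2 = w_2 − 4.2426·e_1 = (0.0000, 0.0000, -1.0000).
‖u_2‖ = 1.0000, so e_2 = (0.0000, 0.0000, -1.0000).
Qᵀb = (-2.1213, 0.0000).
Back-substitute: x_2 = 0.0000/1.0000 = 0.0000.
x_1 = (-2.1213 − 4.2426·0.0000)/1.4142 = -1.5000.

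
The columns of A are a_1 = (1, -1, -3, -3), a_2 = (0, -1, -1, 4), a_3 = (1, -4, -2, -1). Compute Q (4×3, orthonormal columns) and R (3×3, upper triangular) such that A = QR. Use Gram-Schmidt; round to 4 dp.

a_1 = (1, -1, -3, -3); ‖a_1‖ = 4.4721, so e_1 = (0.2236, -0.2236, -0.6708, -0.6708).
e_1·a_2 = 0.2236·0 + (-0.2236)·(-1) + (-0.6708)·(-1) + (-0.6708)·4 = -1.7889.
u_2 = a_2 + 1.7889·e_1 = (0.4000, -1.4000, -2.2000, 2.8000).
‖u_2‖ = 3.8471, so e_2 = (0.1040, -0.3639, -0.5719, 0.7278).
e_1·a_3 = 0.2236·1 + (-0.2236)·(-4) + (-0.6708)·(-2) + (-0.6708)·(-1) = 3.1305; e_2·a_3 = 0.1040·1 + (-0.3639)·(-4) + (-0.5719)·(-2) + 0.7278·(-1) = 1.9755.
u_3 = a_3 − 3.1305·e_1 − 1.9755·e_2 = (0.0946, -2.5811, 1.2297, -0.3378).
‖u_3‖ = 2.8805, so e_3 = (0.0328, -0.8961, 0.4269, -0.1173).

Q = [[0.2236, 0.1040, 0.0328], [-0.2236, -0.3639, -0.8961], [-0.6708, -0.5719, 0.4269], [-0.6708, 0.7278, -0.1173]], R = [[4.4721, -1.7889, 3.1305], [0.0000, 3.8471, 1.9755], [0.0000, 0.0000, 2.8805]]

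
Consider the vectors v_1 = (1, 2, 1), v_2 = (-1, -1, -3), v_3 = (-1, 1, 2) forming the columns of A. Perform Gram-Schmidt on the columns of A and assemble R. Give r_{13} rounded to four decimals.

r_{13} = 1.2247

v_1 = (1, 2, 1); ‖v_1‖ = 2.4495, so q_1 = (0.4082, 0.8165, 0.4082).
r_{13} = q_1·v_3 = 1.2247.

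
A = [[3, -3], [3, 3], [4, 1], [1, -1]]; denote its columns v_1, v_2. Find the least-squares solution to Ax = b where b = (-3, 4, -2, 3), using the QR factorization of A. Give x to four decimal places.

x = (-0.1274, 0.8191)

v_1 = (3, 3, 4, 1); ‖v_1‖ = 5.9161, so q_1 = (0.5071, 0.5071, 0.6761, 0.1690).
q_1·v_2 = 0.5071·(-3) + 0.5071·3 + 0.6761·1 + 0.1690·(-1) = 0.5071.
u_2 = v_2 − 0.5071·q_1 = (-3.2571, 2.7429, 0.6571, -1.0857).
‖u_2‖ = 4.4433, so q_2 = (-0.7330, 0.6173, 0.1479, -0.2443).
Qᵀb = (-0.3381, 3.6395).
Back-substitute: x_2 = 3.6395/4.4433 = 0.8191.
x_1 = (-0.3381 − 0.5071·0.8191)/5.9161 = -0.1274.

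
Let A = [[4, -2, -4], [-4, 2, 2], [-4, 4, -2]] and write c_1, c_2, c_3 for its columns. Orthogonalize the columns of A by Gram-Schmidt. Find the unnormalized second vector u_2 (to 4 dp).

q_1 = c_1/‖c_1‖ = (4, -4, -4)/6.9282 = (0.5774, -0.5774, -0.5774).
r_{12} = q_1·c_2 = -4.6188.
u_2 = c_2 + 4.6188·q_1 = (0.6667, -0.6667, 1.3333).

u_2 = (0.6667, -0.6667, 1.3333)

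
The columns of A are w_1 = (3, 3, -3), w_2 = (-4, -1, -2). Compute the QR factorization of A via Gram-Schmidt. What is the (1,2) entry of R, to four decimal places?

w_1 = (3, 3, -3); ‖w_1‖ = 5.1962, so e_1 = (0.5774, 0.5774, -0.5774).
r_{12} = e_1·w_2 = -1.7321.

r_{12} = -1.7321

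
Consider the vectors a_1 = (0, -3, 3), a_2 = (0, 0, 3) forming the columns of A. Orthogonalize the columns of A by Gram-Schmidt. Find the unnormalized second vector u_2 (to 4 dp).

u_2 = (0.0000, 1.5000, 1.5000)

e_1 = a_1/‖a_1‖ = (0, -3, 3)/4.2426 = (0.0000, -0.7071, 0.7071).
r_{12} = e_1·a_2 = 2.1213.
u_2 = a_2 − 2.1213·e_1 = (0.0000, 1.5000, 1.5000).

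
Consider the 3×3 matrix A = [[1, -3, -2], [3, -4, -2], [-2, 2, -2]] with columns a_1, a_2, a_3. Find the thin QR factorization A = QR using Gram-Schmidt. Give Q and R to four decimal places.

Q = [[0.2673, -0.9163, 0.2981], [0.8018, 0.0398, -0.5963], [-0.5345, -0.3984, -0.7454]], R = [[3.7417, -5.0780, -1.0690], [0.0000, 1.7928, 2.5498], [0.0000, 0.0000, 2.0870]]

a_1 = (1, 3, -2); ‖a_1‖ = 3.7417, so e_1 = (0.2673, 0.8018, -0.5345).
e_1·a_2 = 0.2673·(-3) + 0.8018·(-4) + (-0.5345)·2 = -5.0780.
u_2 = a_2 + 5.0780·e_1 = (-1.6429, 0.0714, -0.7143).
‖u_2‖ = 1.7928, so e_2 = (-0.9163, 0.0398, -0.3984).
e_1·a_3 = 0.2673·(-2) + 0.8018·(-2) + (-0.5345)·(-2) = -1.0690; e_2·a_3 = (-0.9163)·(-2) + 0.0398·(-2) + (-0.3984)·(-2) = 2.5498.
u_3 = a_3 + 1.0690·e_1 − 2.5498·e_2 = (0.6222, -1.2444, -1.5556).
‖u_3‖ = 2.0870, so e_3 = (0.2981, -0.5963, -0.7454).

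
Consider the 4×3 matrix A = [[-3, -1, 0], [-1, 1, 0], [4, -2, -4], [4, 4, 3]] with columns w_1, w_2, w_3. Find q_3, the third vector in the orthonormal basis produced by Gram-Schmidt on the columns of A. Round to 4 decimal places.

w_1 = (-3, -1, 4, 4); ‖w_1‖ = 6.4807, so q_1 = (-0.4629, -0.1543, 0.6172, 0.6172).
q_1·w_2 = (-0.4629)·(-1) + (-0.1543)·1 + 0.6172·(-2) + 0.6172·4 = 1.5430.
u_2 = w_2 − 1.5430·q_1 = (-0.2857, 1.2381, -2.9524, 3.0476).
‖u_2‖ = 4.4293, so q_2 = (-0.0645, 0.2795, -0.6666, 0.6881).
q_1·w_3 = (-0.4629)·0 + (-0.1543)·0 + 0.6172·(-4) + 0.6172·3 = -0.6172; q_2·w_3 = (-0.0645)·0 + 0.2795·0 + (-0.6666)·(-4) + 0.6881·3 = 4.7304.
u_3 = w_3 + 0.6172·q_1 − 4.7304·q_2 = (0.0194, -1.4175, -0.4660, 0.1262).
‖u_3‖ = 1.4976, so q_3 = (0.0130, -0.9465, -0.3112, 0.0843).

q_3 = (0.0130, -0.9465, -0.3112, 0.0843)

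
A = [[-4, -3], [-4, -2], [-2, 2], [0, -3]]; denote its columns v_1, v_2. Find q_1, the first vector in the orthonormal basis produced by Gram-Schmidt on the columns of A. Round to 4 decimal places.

v_1 = (-4, -4, -2, 0); ‖v_1‖ = 6.0000, so q_1 = (-0.6667, -0.6667, -0.3333, 0.0000).

q_1 = (-0.6667, -0.6667, -0.3333, 0.0000)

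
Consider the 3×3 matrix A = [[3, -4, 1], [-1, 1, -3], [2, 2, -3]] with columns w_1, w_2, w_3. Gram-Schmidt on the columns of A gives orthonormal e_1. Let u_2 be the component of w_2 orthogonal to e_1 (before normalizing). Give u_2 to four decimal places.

e_1 = w_1/‖w_1‖ = (3, -1, 2)/3.7417 = (0.8018, -0.2673, 0.5345).
r_{12} = e_1·w_2 = -2.4054.
u_2 = w_2 + 2.4054·e_1 = (-2.0714, 0.3571, 3.2857).

u_2 = (-2.0714, 0.3571, 3.2857)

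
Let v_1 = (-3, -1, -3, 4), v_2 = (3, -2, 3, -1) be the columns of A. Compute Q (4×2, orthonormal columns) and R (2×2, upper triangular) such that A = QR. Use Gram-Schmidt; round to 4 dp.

e_1 = v_1/‖v_1‖ = (-3, -1, -3, 4)/5.9161 = (-0.5071, -0.1690, -0.5071, 0.6761).
r_{12} = e_1·v_2 = -3.3806.
u_2 = v_2 + 3.3806·e_1 = (1.2857, -2.5714, 1.2857, 1.2857).
‖u_2‖ = 3.4017, so e_2 = (0.3780, -0.7559, 0.3780, 0.3780).

Q = [[-0.5071, 0.3780], [-0.1690, -0.7559], [-0.5071, 0.3780], [0.6761, 0.3780]], R = [[5.9161, -3.3806], [0.0000, 3.4017]]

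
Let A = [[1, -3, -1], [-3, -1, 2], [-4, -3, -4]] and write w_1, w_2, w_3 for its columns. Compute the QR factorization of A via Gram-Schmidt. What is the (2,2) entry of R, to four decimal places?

w_1 = (1, -3, -4); ‖w_1‖ = 5.0990, so e_1 = (0.1961, -0.5883, -0.7845).
e_1·w_2 = 0.1961·(-3) + (-0.5883)·(-1) + (-0.7845)·(-3) = 2.3534.
u_2 = w_2 − 2.3534·e_1 = (-3.4615, 0.3846, -1.1538).
r_{22} = ‖u_2‖ = 3.6690.

r_{22} = 3.6690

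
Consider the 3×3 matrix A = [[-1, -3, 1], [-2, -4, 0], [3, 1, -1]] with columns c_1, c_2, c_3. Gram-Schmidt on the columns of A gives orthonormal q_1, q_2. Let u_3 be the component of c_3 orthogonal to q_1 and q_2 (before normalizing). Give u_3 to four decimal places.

c_1 = (-1, -2, 3); ‖c_1‖ = 3.7417, so q_1 = (-0.2673, -0.5345, 0.8018).
q_1·c_2 = (-0.2673)·(-3) + (-0.5345)·(-4) + 0.8018·1 = 3.7417.
u_2 = c_2 − 3.7417·q_1 = (-2.0000, -2.0000, -2.0000).
‖u_2‖ = 3.4641, so q_2 = (-0.5774, -0.5774, -0.5774).
q_1·c_3 = (-0.2673)·1 + (-0.5345)·0 + 0.8018·(-1) = -1.0690; q_2·c_3 = (-0.5774)·1 + (-0.5774)·0 + (-0.5774)·(-1) = 0.0000.
u_3 = c_3 + 1.0690·q_1 − 0.0000·q_2 = (0.7143, -0.5714, -0.1429).

u_3 = (0.7143, -0.5714, -0.1429)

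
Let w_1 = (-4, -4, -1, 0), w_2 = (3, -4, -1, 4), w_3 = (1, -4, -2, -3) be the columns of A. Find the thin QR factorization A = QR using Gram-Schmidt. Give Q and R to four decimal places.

e_1 = w_1/‖w_1‖ = (-4, -4, -1, 0)/5.7446 = (-0.6963, -0.6963, -0.1741, 0.0000).
r_{12} = e_1·w_2 = 0.8704.
u_2 = w_2 − 0.8704·e_1 = (3.6061, -3.3939, -0.8485, 4.0000).
‖u_2‖ = 6.4220, so e_2 = (0.5615, -0.5285, -0.1321, 0.6229).
r_{13} = e_1·w_3 = 2.4371; r_{23} = e_2·w_3 = 1.0711.
u_3 = w_3 − 2.4371·e_1 − 1.0711·e_2 = (2.0955, -1.7370, -1.4342, -3.6672).
‖u_3‖ = 4.7868, so e_3 = (0.4378, -0.3629, -0.2996, -0.7661).

Q = [[-0.6963, 0.5615, 0.4378], [-0.6963, -0.5285, -0.3629], [-0.1741, -0.1321, -0.2996], [0.0000, 0.6229, -0.7661]], R = [[5.7446, 0.8704, 2.4371], [0.0000, 6.4220, 1.0711], [0.0000, 0.0000, 4.7868]]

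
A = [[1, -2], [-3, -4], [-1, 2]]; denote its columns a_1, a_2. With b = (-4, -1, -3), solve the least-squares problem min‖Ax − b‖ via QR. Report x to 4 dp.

x = (0.0000, 0.2500)

a_1 = (1, -3, -1); ‖a_1‖ = 3.3166, so q_1 = (0.3015, -0.9045, -0.3015).
q_1·a_2 = 0.3015·(-2) + (-0.9045)·(-4) + (-0.3015)·2 = 2.4121.
u_2 = a_2 − 2.4121·q_1 = (-2.7273, -1.8182, 2.7273).
‖u_2‖ = 4.2640, so q_2 = (-0.6396, -0.4264, 0.6396).
Qᵀb = (0.6030, 1.0660).
Back-substitute: x_2 = 1.0660/4.2640 = 0.2500.
x_1 = (0.6030 − 2.4121·0.2500)/3.3166 = 0.0000.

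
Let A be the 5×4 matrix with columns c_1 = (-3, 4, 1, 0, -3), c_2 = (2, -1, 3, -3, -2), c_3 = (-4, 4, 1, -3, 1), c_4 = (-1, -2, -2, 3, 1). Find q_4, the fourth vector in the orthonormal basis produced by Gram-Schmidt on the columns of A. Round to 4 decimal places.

q_4 = (-0.6954, -0.6719, 0.2113, 0.0584, -0.1301)

c_1 = (-3, 4, 1, 0, -3); ‖c_1‖ = 5.9161, so q_1 = (-0.5071, 0.6761, 0.1690, 0.0000, -0.5071).
q_1·c_2 = (-0.5071)·2 + 0.6761·(-1) + 0.1690·3 + 0.0000·(-3) + (-0.5071)·(-2) = -0.1690.
u_2 = c_2 + 0.1690·q_1 = (1.9143, -0.8857, 3.0286, -3.0000, -2.0857).
‖u_2‖ = 5.1934, so q_2 = (0.3686, -0.1705, 0.5832, -0.5777, -0.4016).
q_1·c_3 = (-0.5071)·(-4) + 0.6761·4 + 0.1690·1 + 0.0000·(-3) + (-0.5071)·1 = 4.3948; q_2·c_3 = 0.3686·(-4) + (-0.1705)·4 + 0.5832·1 + (-0.5777)·(-3) + (-0.4016)·1 = -0.2421.
u_3 = c_3 − 4.3948·q_1 + 0.2421·q_2 = (-1.6822, 0.9873, 0.3983, -3.1398, 3.1314).
‖u_3‖ = 4.8608, so q_3 = (-0.3461, 0.2031, 0.0819, -0.6460, 0.6442).
q_1·c_4 = (-0.5071)·(-1) + 0.6761·(-2) + 0.1690·(-2) + 0.0000·3 + (-0.5071)·1 = -1.6903; q_2·c_4 = 0.3686·(-1) + (-0.1705)·(-2) + 0.5832·(-2) + (-0.5777)·3 + (-0.4016)·1 = -3.3284; q_3·c_4 = (-0.3461)·(-1) + 0.2031·(-2) + 0.0819·(-2) + (-0.6460)·3 + 0.6442·1 = -1.5177.
u_4 = c_4 + 1.6903·q_1 + 3.3284·q_2 + 1.5177·q_3 = (-1.1555, -1.1165, 0.3511, 0.0970, -0.2161).
‖u_4‖ = 1.6617, so q_4 = (-0.6954, -0.6719, 0.2113, 0.0584, -0.1301).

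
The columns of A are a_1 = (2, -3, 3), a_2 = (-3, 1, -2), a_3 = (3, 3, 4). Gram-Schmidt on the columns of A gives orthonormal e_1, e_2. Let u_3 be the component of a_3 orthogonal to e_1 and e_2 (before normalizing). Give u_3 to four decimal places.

a_1 = (2, -3, 3); ‖a_1‖ = 4.6904, so e_1 = (0.4264, -0.6396, 0.6396).
e_1·a_2 = 0.4264·(-3) + (-0.6396)·1 + 0.6396·(-2) = -3.1980.
u_2 = a_2 + 3.1980·e_1 = (-1.6364, -1.0455, 0.0455).
‖u_2‖ = 1.9424, so e_2 = (-0.8425, -0.5382, 0.0234).
e_1·a_3 = 0.4264·3 + (-0.6396)·3 + 0.6396·4 = 1.9188; e_2·a_3 = (-0.8425)·3 + (-0.5382)·3 + 0.0234·4 = -4.0485.
u_3 = a_3 − 1.9188·e_1 + 4.0485·e_2 = (-1.2289, 2.0482, 2.8675).

u_3 = (-1.2289, 2.0482, 2.8675)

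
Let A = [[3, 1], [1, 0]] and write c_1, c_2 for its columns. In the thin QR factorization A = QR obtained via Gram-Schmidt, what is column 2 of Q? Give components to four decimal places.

c_1 = (3, 1); ‖c_1‖ = 3.1623, so e_1 = (0.9487, 0.3162).
e_1·c_2 = 0.9487·1 + 0.3162·0 = 0.9487.
u_2 = c_2 − 0.9487·e_1 = (0.1000, -0.3000).
‖u_2‖ = 0.3162, so e_2 = (0.3162, -0.9487).

e_2 = (0.3162, -0.9487)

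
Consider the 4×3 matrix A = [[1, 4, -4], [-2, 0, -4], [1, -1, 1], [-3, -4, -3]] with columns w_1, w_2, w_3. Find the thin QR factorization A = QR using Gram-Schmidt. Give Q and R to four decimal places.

Q = [[0.2582, 0.7071, -0.5929], [-0.5164, 0.4714, -0.0075], [0.2582, -0.4714, -0.6862], [-0.7746, -0.2357, -0.4214]], R = [[3.8730, 3.8730, 3.6148], [0.0000, 4.2426, -4.4783], [0.0000, 0.0000, 2.9796]]

w_1 = (1, -2, 1, -3); ‖w_1‖ = 3.8730, so e_1 = (0.2582, -0.5164, 0.2582, -0.7746).
e_1·w_2 = 0.2582·4 + (-0.5164)·0 + 0.2582·(-1) + (-0.7746)·(-4) = 3.8730.
u_2 = w_2 − 3.8730·e_1 = (3.0000, 2.0000, -2.0000, -1.0000).
‖u_2‖ = 4.2426, so e_2 = (0.7071, 0.4714, -0.4714, -0.2357).
e_1·w_3 = 0.2582·(-4) + (-0.5164)·(-4) + 0.2582·1 + (-0.7746)·(-3) = 3.6148; e_2·w_3 = 0.7071·(-4) + 0.4714·(-4) + (-0.4714)·1 + (-0.2357)·(-3) = -4.4783.
u_3 = w_3 − 3.6148·e_1 + 4.4783·e_2 = (-1.7667, -0.0222, -2.0444, -1.2556).
‖u_3‖ = 2.9796, so e_3 = (-0.5929, -0.0075, -0.6862, -0.4214).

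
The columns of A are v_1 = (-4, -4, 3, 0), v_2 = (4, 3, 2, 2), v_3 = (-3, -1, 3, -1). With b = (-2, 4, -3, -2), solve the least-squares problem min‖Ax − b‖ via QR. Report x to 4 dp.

v_1 = (-4, -4, 3, 0); ‖v_1‖ = 6.4031, so q_1 = (-0.6247, -0.6247, 0.4685, 0.0000).
q_1·v_2 = (-0.6247)·4 + (-0.6247)·3 + 0.4685·2 + 0.0000·2 = -3.4358.
u_2 = v_2 + 3.4358·q_1 = (1.8537, 0.8537, 3.6098, 2.0000).
‖u_2‖ = 4.6038, so q_2 = (0.4026, 0.1854, 0.7841, 0.4344).
q_1·v_3 = (-0.6247)·(-3) + (-0.6247)·(-1) + 0.4685·3 + 0.0000·(-1) = 3.9043; q_2·v_3 = 0.4026·(-3) + 0.1854·(-1) + 0.7841·3 + 0.4344·(-1) = 0.5245.
u_3 = v_3 − 3.9043·q_1 − 0.5245·q_2 = (-0.7722, 1.3418, 0.7595, -1.2278).
‖u_3‖ = 2.1168, so q_3 = (-0.3648, 0.6339, 0.3588, -0.5800).
Qᵀb = (-2.6550, -3.2847, 3.3487).
Back-substitute: x_3 = 3.3487/2.1168 = 1.5819.
x_2 = (-3.2847 − 0.5245·1.5819)/4.6038 = -0.8937.
x_1 = (-2.6550 + 3.4358·(-0.8937) − 3.9043·1.5819)/6.4031 = -1.8588.

x = (-1.8588, -0.8937, 1.5819)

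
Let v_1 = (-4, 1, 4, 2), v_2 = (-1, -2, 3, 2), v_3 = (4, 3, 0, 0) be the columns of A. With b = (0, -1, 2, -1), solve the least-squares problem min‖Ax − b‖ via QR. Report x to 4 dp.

e_1 = v_1/‖v_1‖ = (-4, 1, 4, 2)/6.0828 = (-0.6576, 0.1644, 0.6576, 0.3288).
r_{12} = e_1·v_2 = 2.9592.
u_2 = v_2 − 2.9592·e_1 = (0.9459, -2.4865, 1.0541, 1.0270).
‖u_2‖ = 3.0403, so e_2 = (0.3111, -0.8179, 0.3467, 0.3378).
r_{13} = e_1·v_3 = -2.1372; r_{23} = e_2·v_3 = -1.2090.
u_3 = v_3 + 2.1372·e_1 + 1.2090·e_2 = (2.9708, 2.3626, 1.8246, 1.1111).
‖u_3‖ = 4.3555, so e_3 = (0.6821, 0.5424, 0.4189, 0.2551).
Qᵀb = (0.8220, 1.1734, 0.0403).
Back-substitute: x_3 = 0.0403/4.3555 = 0.0092.
x_2 = (1.1734 + 1.2090·0.0092)/3.0403 = 0.3896.
x_1 = (0.8220 − 2.9592·0.3896 + 2.1372·0.0092)/6.0828 = -0.0512.

x = (-0.0512, 0.3896, 0.0092)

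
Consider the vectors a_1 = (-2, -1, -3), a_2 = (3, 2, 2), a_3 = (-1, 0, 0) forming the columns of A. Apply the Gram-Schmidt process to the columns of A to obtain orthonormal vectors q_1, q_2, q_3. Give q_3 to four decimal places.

q_3 = (-0.6172, 0.7715, 0.1543)

a_1 = (-2, -1, -3); ‖a_1‖ = 3.7417, so q_1 = (-0.5345, -0.2673, -0.8018).
q_1·a_2 = (-0.5345)·3 + (-0.2673)·2 + (-0.8018)·2 = -3.7417.
u_2 = a_2 + 3.7417·q_1 = (1.0000, 1.0000, -1.0000).
‖u_2‖ = 1.7321, so q_2 = (0.5774, 0.5774, -0.5774).
q_1·a_3 = (-0.5345)·(-1) + (-0.2673)·0 + (-0.8018)·0 = 0.5345; q_2·a_3 = 0.5774·(-1) + 0.5774·0 + (-0.5774)·0 = -0.5774.
u_3 = a_3 − 0.5345·q_1 + 0.5774·q_2 = (-0.3810, 0.4762, 0.0952).
‖u_3‖ = 0.6172, so q_3 = (-0.6172, 0.7715, 0.1543).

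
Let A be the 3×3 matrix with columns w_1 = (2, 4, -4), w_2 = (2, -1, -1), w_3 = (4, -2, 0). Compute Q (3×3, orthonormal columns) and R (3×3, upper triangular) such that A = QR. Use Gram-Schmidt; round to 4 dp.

Q = [[0.3333, 0.7542, 0.5657], [0.6667, -0.6128, 0.4243], [-0.6667, -0.2357, 0.7071]], R = [[6.0000, 0.6667, 0.0000], [0.0000, 2.3570, 4.2426], [0.0000, 0.0000, 1.4142]]

w_1 = (2, 4, -4); ‖w_1‖ = 6.0000, so q_1 = (0.3333, 0.6667, -0.6667).
q_1·w_2 = 0.3333·2 + 0.6667·(-1) + (-0.6667)·(-1) = 0.6667.
u_2 = w_2 − 0.6667·q_1 = (1.7778, -1.4444, -0.5556).
‖u_2‖ = 2.3570, so q_2 = (0.7542, -0.6128, -0.2357).
q_1·w_3 = 0.3333·4 + 0.6667·(-2) + (-0.6667)·0 = 0.0000; q_2·w_3 = 0.7542·4 + (-0.6128)·(-2) + (-0.2357)·0 = 4.2426.
u_3 = w_3 + 0.0000·q_1 − 4.2426·q_2 = (0.8000, 0.6000, 1.0000).
‖u_3‖ = 1.4142, so q_3 = (0.5657, 0.4243, 0.7071).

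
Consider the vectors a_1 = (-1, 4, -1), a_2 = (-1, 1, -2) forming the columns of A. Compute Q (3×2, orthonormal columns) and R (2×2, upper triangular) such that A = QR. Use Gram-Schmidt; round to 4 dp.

q_1 = a_1/‖a_1‖ = (-1, 4, -1)/4.2426 = (-0.2357, 0.9428, -0.2357).
r_{12} = q_1·a_2 = 1.6499.
u_2 = a_2 − 1.6499·q_1 = (-0.6111, -0.5556, -1.6111).
‖u_2‖ = 1.8105, so q_2 = (-0.3375, -0.3069, -0.8899).

Q = [[-0.2357, -0.3375], [0.9428, -0.3069], [-0.2357, -0.8899]], R = [[4.2426, 1.6499], [0.0000, 1.8105]]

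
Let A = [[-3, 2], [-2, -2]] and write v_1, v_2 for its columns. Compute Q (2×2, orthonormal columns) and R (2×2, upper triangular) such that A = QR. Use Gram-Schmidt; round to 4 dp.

q_1 = v_1/‖v_1‖ = (-3, -2)/3.6056 = (-0.8321, -0.5547).
r_{12} = q_1·v_2 = -0.5547.
u_2 = v_2 + 0.5547·q_1 = (1.5385, -2.3077).
‖u_2‖ = 2.7735, so q_2 = (0.5547, -0.8321).

Q = [[-0.8321, 0.5547], [-0.5547, -0.8321]], R = [[3.6056, -0.5547], [0.0000, 2.7735]]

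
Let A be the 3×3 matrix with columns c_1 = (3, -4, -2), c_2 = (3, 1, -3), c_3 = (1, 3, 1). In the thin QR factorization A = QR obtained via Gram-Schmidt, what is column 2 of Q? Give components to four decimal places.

q_2 = (0.4836, 0.6537, -0.5821)

q_1 = c_1/‖c_1‖ = (3, -4, -2)/5.3852 = (0.5571, -0.7428, -0.3714).
r_{12} = q_1·c_2 = 2.0426.
u_2 = c_2 − 2.0426·q_1 = (1.8621, 2.5172, -2.2414).
‖u_2‖ = 3.8507, so q_2 = (0.4836, 0.6537, -0.5821).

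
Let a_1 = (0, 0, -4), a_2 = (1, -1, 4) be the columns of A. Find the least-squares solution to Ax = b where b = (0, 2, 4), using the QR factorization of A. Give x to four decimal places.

x = (-2.0000, -1.0000)

a_1 = (0, 0, -4); ‖a_1‖ = 4.0000, so q_1 = (0.0000, 0.0000, -1.0000).
q_1·a_2 = 0.0000·1 + 0.0000·(-1) + (-1.0000)·4 = -4.0000.
u_2 = a_2 + 4.0000·q_1 = (1.0000, -1.0000, 0.0000).
‖u_2‖ = 1.4142, so q_2 = (0.7071, -0.7071, 0.0000).
Qᵀb = (-4.0000, -1.4142).
Back-substitute: x_2 = -1.4142/1.4142 = -1.0000.
x_1 = (-4.0000 + 4.0000·(-1.0000))/4.0000 = -2.0000.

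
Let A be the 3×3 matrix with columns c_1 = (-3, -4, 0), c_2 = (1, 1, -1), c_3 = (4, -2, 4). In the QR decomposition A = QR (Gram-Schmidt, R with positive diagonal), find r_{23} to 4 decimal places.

r_{23} = -3.0594

c_1 = (-3, -4, 0); ‖c_1‖ = 5.0000, so q_1 = (-0.6000, -0.8000, 0.0000).
q_1·c_2 = (-0.6000)·1 + (-0.8000)·1 + 0.0000·(-1) = -1.4000.
u_2 = c_2 + 1.4000·q_1 = (0.1600, -0.1200, -1.0000).
‖u_2‖ = 1.0198, so q_2 = (0.1569, -0.1177, -0.9806).
r_{23} = q_2·c_3 = -3.0594.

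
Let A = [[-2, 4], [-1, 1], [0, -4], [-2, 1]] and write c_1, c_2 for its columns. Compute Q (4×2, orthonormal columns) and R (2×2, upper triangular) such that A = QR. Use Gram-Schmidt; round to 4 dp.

Q = [[-0.6667, 0.3431], [-0.3333, -0.0490], [0.0000, -0.8823], [-0.6667, -0.3186]], R = [[3.0000, -3.6667], [0.0000, 4.5338]]

q_1 = c_1/‖c_1‖ = (-2, -1, 0, -2)/3.0000 = (-0.6667, -0.3333, 0.0000, -0.6667).
r_{12} = q_1·c_2 = -3.6667.
u_2 = c_2 + 3.6667·q_1 = (1.5556, -0.2222, -4.0000, -1.4444).
‖u_2‖ = 4.5338, so q_2 = (0.3431, -0.0490, -0.8823, -0.3186).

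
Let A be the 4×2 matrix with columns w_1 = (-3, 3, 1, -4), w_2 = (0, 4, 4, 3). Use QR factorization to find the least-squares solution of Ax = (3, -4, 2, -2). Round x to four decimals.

w_1 = (-3, 3, 1, -4); ‖w_1‖ = 5.9161, so e_1 = (-0.5071, 0.5071, 0.1690, -0.6761).
e_1·w_2 = (-0.5071)·0 + 0.5071·4 + 0.1690·4 + (-0.6761)·3 = 0.6761.
u_2 = w_2 − 0.6761·e_1 = (0.3429, 3.6571, 3.8857, 3.4571).
‖u_2‖ = 6.3673, so e_2 = (0.0538, 0.5744, 0.6103, 0.5430).
Qᵀb = (-1.8593, -2.0013).
Back-substitute: x_2 = -2.0013/6.3673 = -0.3143.
x_1 = (-1.8593 − 0.6761·(-0.3143))/5.9161 = -0.2784.

x = (-0.2784, -0.3143)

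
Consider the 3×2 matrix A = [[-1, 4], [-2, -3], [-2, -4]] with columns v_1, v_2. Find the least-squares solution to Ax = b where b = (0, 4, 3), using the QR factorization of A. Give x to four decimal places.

x = (-1.2416, -0.2825)

e_1 = v_1/‖v_1‖ = (-1, -2, -2)/3.0000 = (-0.3333, -0.6667, -0.6667).
r_{12} = e_1·v_2 = 3.3333.
u_2 = v_2 − 3.3333·e_1 = (5.1111, -0.7778, -1.7778).
‖u_2‖ = 5.4671, so e_2 = (0.9349, -0.1423, -0.3252).
Qᵀb = (-4.6667, -1.5446).
Back-substitute: x_2 = -1.5446/5.4671 = -0.2825.
x_1 = (-4.6667 − 3.3333·(-0.2825))/3.0000 = -1.2416.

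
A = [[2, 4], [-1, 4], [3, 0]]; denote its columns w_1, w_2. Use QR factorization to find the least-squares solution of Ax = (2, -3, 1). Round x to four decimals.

w_1 = (2, -1, 3); ‖w_1‖ = 3.7417, so e_1 = (0.5345, -0.2673, 0.8018).
e_1·w_2 = 0.5345·4 + (-0.2673)·4 + 0.8018·0 = 1.0690.
u_2 = w_2 − 1.0690·e_1 = (3.4286, 4.2857, -0.8571).
‖u_2‖ = 5.5549, so e_2 = (0.6172, 0.7715, -0.1543).
Qᵀb = (2.6726, -1.2344).
Back-substitute: x_2 = -1.2344/5.5549 = -0.2222.
x_1 = (2.6726 − 1.0690·(-0.2222))/3.7417 = 0.7778.

x = (0.7778, -0.2222)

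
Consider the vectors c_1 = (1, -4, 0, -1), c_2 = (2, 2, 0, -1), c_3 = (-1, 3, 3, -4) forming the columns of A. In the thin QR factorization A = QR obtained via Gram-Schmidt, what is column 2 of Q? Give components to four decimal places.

e_2 = (0.8256, 0.3222, 0.0000, -0.4632)

c_1 = (1, -4, 0, -1); ‖c_1‖ = 4.2426, so e_1 = (0.2357, -0.9428, 0.0000, -0.2357).
e_1·c_2 = 0.2357·2 + (-0.9428)·2 + 0.0000·0 + (-0.2357)·(-1) = -1.1785.
u_2 = c_2 + 1.1785·e_1 = (2.2778, 0.8889, 0.0000, -1.2778).
‖u_2‖ = 2.7588, so e_2 = (0.8256, 0.3222, 0.0000, -0.4632).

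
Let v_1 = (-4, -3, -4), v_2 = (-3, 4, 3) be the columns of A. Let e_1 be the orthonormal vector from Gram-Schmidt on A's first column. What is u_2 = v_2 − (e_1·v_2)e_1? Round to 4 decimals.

u_2 = (-4.1707, 3.1220, 1.8293)

v_1 = (-4, -3, -4); ‖v_1‖ = 6.4031, so e_1 = (-0.6247, -0.4685, -0.6247).
e_1·v_2 = (-0.6247)·(-3) + (-0.4685)·4 + (-0.6247)·3 = -1.8741.
u_2 = v_2 + 1.8741·e_1 = (-4.1707, 3.1220, 1.8293).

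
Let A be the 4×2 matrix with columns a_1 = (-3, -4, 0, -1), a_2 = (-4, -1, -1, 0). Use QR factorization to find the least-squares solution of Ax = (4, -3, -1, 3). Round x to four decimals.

q_1 = a_1/‖a_1‖ = (-3, -4, 0, -1)/5.0990 = (-0.5883, -0.7845, 0.0000, -0.1961).
r_{12} = q_1·a_2 = 3.1379.
u_2 = a_2 − 3.1379·q_1 = (-2.1538, 1.4615, -1.0000, 0.6154).
‖u_2‖ = 2.8555, so q_2 = (-0.7543, 0.5118, -0.3502, 0.2155).
Qᵀb = (-0.5883, -3.5559).
Back-substitute: x_2 = -3.5559/2.8555 = -1.2453.
x_1 = (-0.5883 − 3.1379·(-1.2453))/5.0990 = 0.6509.

x = (0.6509, -1.2453)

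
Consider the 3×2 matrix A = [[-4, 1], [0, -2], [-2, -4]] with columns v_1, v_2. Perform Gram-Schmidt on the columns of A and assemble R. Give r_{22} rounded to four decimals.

r_{22} = 4.4944

q_1 = v_1/‖v_1‖ = (-4, 0, -2)/4.4721 = (-0.8944, 0.0000, -0.4472).
r_{12} = q_1·v_2 = 0.8944.
u_2 = v_2 − 0.8944·q_1 = (1.8000, -2.0000, -3.6000).
r_{22} = ‖u_2‖ = 4.4944.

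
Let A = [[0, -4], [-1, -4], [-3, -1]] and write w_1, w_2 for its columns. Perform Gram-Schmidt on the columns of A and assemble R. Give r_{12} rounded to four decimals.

r_{12} = 2.2136

w_1 = (0, -1, -3); ‖w_1‖ = 3.1623, so q_1 = (0.0000, -0.3162, -0.9487).
r_{12} = q_1·w_2 = 2.2136.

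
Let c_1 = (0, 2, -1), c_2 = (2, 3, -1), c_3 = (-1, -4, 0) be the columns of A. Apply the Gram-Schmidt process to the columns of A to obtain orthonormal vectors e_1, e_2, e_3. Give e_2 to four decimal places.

e_2 = (0.9759, 0.0976, 0.1952)

c_1 = (0, 2, -1); ‖c_1‖ = 2.2361, so e_1 = (0.0000, 0.8944, -0.4472).
e_1·c_2 = 0.0000·2 + 0.8944·3 + (-0.4472)·(-1) = 3.1305.
u_2 = c_2 − 3.1305·e_1 = (2.0000, 0.2000, 0.4000).
‖u_2‖ = 2.0494, so e_2 = (0.9759, 0.0976, 0.1952).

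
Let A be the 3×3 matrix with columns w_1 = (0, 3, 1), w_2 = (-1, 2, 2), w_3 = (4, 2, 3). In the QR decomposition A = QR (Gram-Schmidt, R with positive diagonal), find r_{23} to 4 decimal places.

w_1 = (0, 3, 1); ‖w_1‖ = 3.1623, so q_1 = (0.0000, 0.9487, 0.3162).
q_1·w_2 = 0.0000·(-1) + 0.9487·2 + 0.3162·2 = 2.5298.
u_2 = w_2 − 2.5298·q_1 = (-1.0000, -0.4000, 1.2000).
‖u_2‖ = 1.6125, so q_2 = (-0.6202, -0.2481, 0.7442).
r_{23} = q_2·w_3 = -0.7442.

r_{23} = -0.7442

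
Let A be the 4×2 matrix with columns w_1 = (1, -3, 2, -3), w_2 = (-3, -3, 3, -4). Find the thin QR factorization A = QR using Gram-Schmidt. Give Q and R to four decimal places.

w_1 = (1, -3, 2, -3); ‖w_1‖ = 4.7958, so q_1 = (0.2085, -0.6255, 0.4170, -0.6255).
q_1·w_2 = 0.2085·(-3) + (-0.6255)·(-3) + 0.4170·3 + (-0.6255)·(-4) = 5.0043.
u_2 = w_2 − 5.0043·q_1 = (-4.0435, 0.1304, 0.9130, -0.8696).
‖u_2‖ = 4.2375, so q_2 = (-0.9542, 0.0308, 0.2155, -0.2052).

Q = [[0.2085, -0.9542], [-0.6255, 0.0308], [0.4170, 0.2155], [-0.6255, -0.2052]], R = [[4.7958, 5.0043], [0.0000, 4.2375]]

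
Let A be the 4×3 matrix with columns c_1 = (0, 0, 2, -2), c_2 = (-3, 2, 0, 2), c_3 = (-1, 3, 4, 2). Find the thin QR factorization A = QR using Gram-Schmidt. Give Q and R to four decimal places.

c_1 = (0, 0, 2, -2); ‖c_1‖ = 2.8284, so e_1 = (0.0000, 0.0000, 0.7071, -0.7071).
e_1·c_2 = 0.0000·(-3) + 0.0000·2 + 0.7071·0 + (-0.7071)·2 = -1.4142.
u_2 = c_2 + 1.4142·e_1 = (-3.0000, 2.0000, 1.0000, 1.0000).
‖u_2‖ = 3.8730, so e_2 = (-0.7746, 0.5164, 0.2582, 0.2582).
e_1·c_3 = 0.0000·(-1) + 0.0000·3 + 0.7071·4 + (-0.7071)·2 = 1.4142; e_2·c_3 = (-0.7746)·(-1) + 0.5164·3 + 0.2582·4 + 0.2582·2 = 3.8730.
u_3 = c_3 − 1.4142·e_1 − 3.8730·e_2 = (2.0000, 1.0000, 2.0000, 2.0000).
‖u_3‖ = 3.6056, so e_3 = (0.5547, 0.2774, 0.5547, 0.5547).

Q = [[0.0000, -0.7746, 0.5547], [0.0000, 0.5164, 0.2774], [0.7071, 0.2582, 0.5547], [-0.7071, 0.2582, 0.5547]], R = [[2.8284, -1.4142, 1.4142], [0.0000, 3.8730, 3.8730], [0.0000, 0.0000, 3.6056]]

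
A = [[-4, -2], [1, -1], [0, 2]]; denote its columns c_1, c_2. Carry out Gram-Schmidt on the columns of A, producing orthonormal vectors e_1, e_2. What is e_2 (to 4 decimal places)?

e_1 = c_1/‖c_1‖ = (-4, 1, 0)/4.1231 = (-0.9701, 0.2425, 0.0000).
r_{12} = e_1·c_2 = 1.6977.
u_2 = c_2 − 1.6977·e_1 = (-0.3529, -1.4118, 2.0000).
‖u_2‖ = 2.4734, so e_2 = (-0.1427, -0.5708, 0.8086).

e_2 = (-0.1427, -0.5708, 0.8086)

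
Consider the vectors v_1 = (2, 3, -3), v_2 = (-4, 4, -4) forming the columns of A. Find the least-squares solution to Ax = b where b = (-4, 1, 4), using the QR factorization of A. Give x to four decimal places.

x = (-1.1000, 0.4500)

v_1 = (2, 3, -3); ‖v_1‖ = 4.6904, so q_1 = (0.4264, 0.6396, -0.6396).
q_1·v_2 = 0.4264·(-4) + 0.6396·4 + (-0.6396)·(-4) = 3.4112.
u_2 = v_2 − 3.4112·q_1 = (-5.4545, 1.8182, -1.8182).
‖u_2‖ = 6.0302, so q_2 = (-0.9045, 0.3015, -0.3015).
Qᵀb = (-3.6244, 2.7136).
Back-substitute: x_2 = 2.7136/6.0302 = 0.4500.
x_1 = (-3.6244 − 3.4112·0.4500)/4.6904 = -1.1000.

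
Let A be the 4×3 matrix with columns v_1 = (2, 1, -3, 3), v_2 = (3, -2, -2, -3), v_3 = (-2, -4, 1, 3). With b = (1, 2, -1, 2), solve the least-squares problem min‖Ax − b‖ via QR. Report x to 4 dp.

e_1 = v_1/‖v_1‖ = (2, 1, -3, 3)/4.7958 = (0.4170, 0.2085, -0.6255, 0.6255).
r_{12} = e_1·v_2 = 0.2085.
u_2 = v_2 − 0.2085·e_1 = (2.9130, -2.0435, -1.8696, -3.1304).
‖u_2‖ = 5.0948, so e_2 = (0.5718, -0.4011, -0.3670, -0.6144).
r_{13} = e_1·v_3 = -0.4170; r_{23} = e_2·v_3 = -1.7495.
u_3 = v_3 + 0.4170·e_1 + 1.7495·e_2 = (-0.8258, -4.6147, 0.0972, 2.1859).
‖u_3‖ = 5.1735, so e_3 = (-0.1596, -0.8920, 0.0188, 0.4225).
Qᵀb = (2.7107, -1.0923, -1.1173).
Back-substitute: x_3 = -1.1173/5.1735 = -0.2160.
x_2 = (-1.0923 + 1.7495·(-0.2160))/5.0948 = -0.2886.
x_1 = (2.7107 − 0.2085·(-0.2886) + 0.4170·(-0.2160))/4.7958 = 0.5590.

x = (0.5590, -0.2886, -0.2160)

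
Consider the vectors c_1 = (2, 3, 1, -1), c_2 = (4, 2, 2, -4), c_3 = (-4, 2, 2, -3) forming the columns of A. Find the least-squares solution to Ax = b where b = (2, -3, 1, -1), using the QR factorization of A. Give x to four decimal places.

q_1 = c_1/‖c_1‖ = (2, 3, 1, -1)/3.8730 = (0.5164, 0.7746, 0.2582, -0.2582).
r_{12} = q_1·c_2 = 5.1640.
u_2 = c_2 − 5.1640·q_1 = (1.3333, -2.0000, 0.6667, -2.6667).
‖u_2‖ = 3.6515, so q_2 = (0.3651, -0.5477, 0.1826, -0.7303).
r_{13} = q_1·c_3 = 0.7746; r_{23} = q_2·c_3 = 0.0000.
u_3 = c_3 − 0.7746·q_1 + 0.0000·q_2 = (-4.4000, 1.4000, 1.8000, -2.8000).
‖u_3‖ = 5.6921, so q_3 = (-0.7730, 0.2460, 0.3162, -0.4919).
Qᵀb = (-0.7746, 3.2863, -1.4757).
Back-substitute: x_3 = -1.4757/5.6921 = -0.2593.
x_2 = (3.2863 + 0.0000·(-0.2593))/3.6515 = 0.9000.
x_1 = (-0.7746 − 5.1640·0.9000 − 0.7746·(-0.2593))/3.8730 = -1.3481.

x = (-1.3481, 0.9000, -0.2593)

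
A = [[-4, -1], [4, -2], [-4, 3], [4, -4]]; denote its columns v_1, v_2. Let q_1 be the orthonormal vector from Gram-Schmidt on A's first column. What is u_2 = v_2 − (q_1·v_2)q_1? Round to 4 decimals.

u_2 = (-3.0000, 0.0000, 1.0000, -2.0000)

q_1 = v_1/‖v_1‖ = (-4, 4, -4, 4)/8.0000 = (-0.5000, 0.5000, -0.5000, 0.5000).
r_{12} = q_1·v_2 = -4.0000.
u_2 = v_2 + 4.0000·q_1 = (-3.0000, 0.0000, 1.0000, -2.0000).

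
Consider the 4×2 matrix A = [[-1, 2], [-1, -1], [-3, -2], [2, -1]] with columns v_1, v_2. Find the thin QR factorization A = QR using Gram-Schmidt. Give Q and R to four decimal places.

Q = [[-0.2582, 0.7176], [-0.2582, -0.2609], [-0.7746, -0.4566], [0.5164, -0.4566]], R = [[3.8730, 0.7746], [0.0000, 3.0659]]

e_1 = v_1/‖v_1‖ = (-1, -1, -3, 2)/3.8730 = (-0.2582, -0.2582, -0.7746, 0.5164).
r_{12} = e_1·v_2 = 0.7746.
u_2 = v_2 − 0.7746·e_1 = (2.2000, -0.8000, -1.4000, -1.4000).
‖u_2‖ = 3.0659, so e_2 = (0.7176, -0.2609, -0.4566, -0.4566).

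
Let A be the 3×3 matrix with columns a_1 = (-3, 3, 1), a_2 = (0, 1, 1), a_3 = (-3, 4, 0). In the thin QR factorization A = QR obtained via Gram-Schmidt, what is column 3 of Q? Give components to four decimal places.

a_1 = (-3, 3, 1); ‖a_1‖ = 4.3589, so q_1 = (-0.6882, 0.6882, 0.2294).
q_1·a_2 = (-0.6882)·0 + 0.6882·1 + 0.2294·1 = 0.9177.
u_2 = a_2 − 0.9177·q_1 = (0.6316, 0.3684, 0.7895).
‖u_2‖ = 1.0761, so q_2 = (0.5869, 0.3424, 0.7337).
q_1·a_3 = (-0.6882)·(-3) + 0.6882·4 + 0.2294·0 = 4.8177; q_2·a_3 = 0.5869·(-3) + 0.3424·4 + 0.7337·0 = -0.3913.
u_3 = a_3 − 4.8177·q_1 + 0.3913·q_2 = (0.5455, 0.8182, -0.8182).
‖u_3‖ = 1.2792, so q_3 = (0.4264, 0.6396, -0.6396).

q_3 = (0.4264, 0.6396, -0.6396)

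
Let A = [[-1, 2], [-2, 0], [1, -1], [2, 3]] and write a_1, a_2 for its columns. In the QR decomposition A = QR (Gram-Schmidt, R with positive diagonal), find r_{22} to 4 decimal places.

r_{22} = 3.6194

a_1 = (-1, -2, 1, 2); ‖a_1‖ = 3.1623, so q_1 = (-0.3162, -0.6325, 0.3162, 0.6325).
q_1·a_2 = (-0.3162)·2 + (-0.6325)·0 + 0.3162·(-1) + 0.6325·3 = 0.9487.
u_2 = a_2 − 0.9487·q_1 = (2.3000, 0.6000, -1.3000, 2.4000).
r_{22} = ‖u_2‖ = 3.6194.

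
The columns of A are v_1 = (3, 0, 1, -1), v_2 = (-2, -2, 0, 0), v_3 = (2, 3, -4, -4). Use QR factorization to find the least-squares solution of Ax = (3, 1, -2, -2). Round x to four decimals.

x = (0.5742, 0.0407, 0.4880)

v_1 = (3, 0, 1, -1); ‖v_1‖ = 3.3166, so q_1 = (0.9045, 0.0000, 0.3015, -0.3015).
q_1·v_2 = 0.9045·(-2) + 0.0000·(-2) + 0.3015·0 + (-0.3015)·0 = -1.8091.
u_2 = v_2 + 1.8091·q_1 = (-0.3636, -2.0000, 0.5455, -0.5455).
‖u_2‖ = 2.1742, so q_2 = (-0.1672, -0.9199, 0.2509, -0.2509).
q_1·v_3 = 0.9045·2 + 0.0000·3 + 0.3015·(-4) + (-0.3015)·(-4) = 1.8091; q_2·v_3 = (-0.1672)·2 + (-0.9199)·3 + 0.2509·(-4) + (-0.2509)·(-4) = -3.0941.
u_3 = v_3 − 1.8091·q_1 + 3.0941·q_2 = (-0.1538, 0.1538, -3.7692, -4.2308).
‖u_3‖ = 5.6704, so q_3 = (-0.0271, 0.0271, -0.6647, -0.7461).
Qᵀb = (2.7136, -1.4216, 2.7674).
Back-substitute: x_3 = 2.7674/5.6704 = 0.4880.
x_2 = (-1.4216 + 3.0941·0.4880)/2.1742 = 0.0407.
x_1 = (2.7136 + 1.8091·0.0407 − 1.8091·0.4880)/3.3166 = 0.5742.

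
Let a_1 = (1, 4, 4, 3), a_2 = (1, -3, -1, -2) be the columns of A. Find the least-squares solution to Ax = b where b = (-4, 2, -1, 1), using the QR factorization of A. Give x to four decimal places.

x = (-0.9841, -2.1111)

a_1 = (1, 4, 4, 3); ‖a_1‖ = 6.4807, so q_1 = (0.1543, 0.6172, 0.6172, 0.4629).
q_1·a_2 = 0.1543·1 + 0.6172·(-3) + 0.6172·(-1) + 0.4629·(-2) = -3.2404.
u_2 = a_2 + 3.2404·q_1 = (1.5000, -1.0000, 1.0000, -0.5000).
‖u_2‖ = 2.1213, so q_2 = (0.7071, -0.4714, 0.4714, -0.2357).
Qᵀb = (0.4629, -4.4783).
Back-substitute: x_2 = -4.4783/2.1213 = -2.1111.
x_1 = (0.4629 + 3.2404·(-2.1111))/6.4807 = -0.9841.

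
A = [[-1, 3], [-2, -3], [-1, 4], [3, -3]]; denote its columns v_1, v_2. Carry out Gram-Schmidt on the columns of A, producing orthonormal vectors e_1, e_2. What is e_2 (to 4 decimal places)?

e_1 = v_1/‖v_1‖ = (-1, -2, -1, 3)/3.8730 = (-0.2582, -0.5164, -0.2582, 0.7746).
r_{12} = e_1·v_2 = -2.5820.
u_2 = v_2 + 2.5820·e_1 = (2.3333, -4.3333, 3.3333, -1.0000).
‖u_2‖ = 6.0277, so e_2 = (0.3871, -0.7189, 0.5530, -0.1659).

e_2 = (0.3871, -0.7189, 0.5530, -0.1659)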